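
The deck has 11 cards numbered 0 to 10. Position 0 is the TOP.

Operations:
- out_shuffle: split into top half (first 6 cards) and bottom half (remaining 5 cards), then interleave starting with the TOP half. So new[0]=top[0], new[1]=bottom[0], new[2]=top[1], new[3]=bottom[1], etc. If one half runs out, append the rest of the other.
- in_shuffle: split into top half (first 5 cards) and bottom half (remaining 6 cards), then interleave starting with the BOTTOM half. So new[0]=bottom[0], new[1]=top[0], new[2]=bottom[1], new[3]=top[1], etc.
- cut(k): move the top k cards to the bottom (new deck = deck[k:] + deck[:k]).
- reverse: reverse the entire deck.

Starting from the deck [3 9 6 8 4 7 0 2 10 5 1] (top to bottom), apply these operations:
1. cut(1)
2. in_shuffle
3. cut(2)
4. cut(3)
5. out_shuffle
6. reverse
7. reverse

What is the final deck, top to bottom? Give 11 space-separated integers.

After op 1 (cut(1)): [9 6 8 4 7 0 2 10 5 1 3]
After op 2 (in_shuffle): [0 9 2 6 10 8 5 4 1 7 3]
After op 3 (cut(2)): [2 6 10 8 5 4 1 7 3 0 9]
After op 4 (cut(3)): [8 5 4 1 7 3 0 9 2 6 10]
After op 5 (out_shuffle): [8 0 5 9 4 2 1 6 7 10 3]
After op 6 (reverse): [3 10 7 6 1 2 4 9 5 0 8]
After op 7 (reverse): [8 0 5 9 4 2 1 6 7 10 3]

Answer: 8 0 5 9 4 2 1 6 7 10 3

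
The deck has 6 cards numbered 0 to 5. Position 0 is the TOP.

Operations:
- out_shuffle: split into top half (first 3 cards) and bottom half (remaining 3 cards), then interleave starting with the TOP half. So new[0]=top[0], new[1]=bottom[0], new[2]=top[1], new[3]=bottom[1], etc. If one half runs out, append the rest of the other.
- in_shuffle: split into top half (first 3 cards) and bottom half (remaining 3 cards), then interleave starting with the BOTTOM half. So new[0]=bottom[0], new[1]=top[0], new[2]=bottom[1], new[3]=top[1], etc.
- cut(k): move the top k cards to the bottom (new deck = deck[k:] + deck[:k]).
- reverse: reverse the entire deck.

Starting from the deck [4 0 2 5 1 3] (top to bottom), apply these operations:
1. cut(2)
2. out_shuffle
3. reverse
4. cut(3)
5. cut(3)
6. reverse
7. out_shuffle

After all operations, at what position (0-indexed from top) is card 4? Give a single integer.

After op 1 (cut(2)): [2 5 1 3 4 0]
After op 2 (out_shuffle): [2 3 5 4 1 0]
After op 3 (reverse): [0 1 4 5 3 2]
After op 4 (cut(3)): [5 3 2 0 1 4]
After op 5 (cut(3)): [0 1 4 5 3 2]
After op 6 (reverse): [2 3 5 4 1 0]
After op 7 (out_shuffle): [2 4 3 1 5 0]
Card 4 is at position 1.

Answer: 1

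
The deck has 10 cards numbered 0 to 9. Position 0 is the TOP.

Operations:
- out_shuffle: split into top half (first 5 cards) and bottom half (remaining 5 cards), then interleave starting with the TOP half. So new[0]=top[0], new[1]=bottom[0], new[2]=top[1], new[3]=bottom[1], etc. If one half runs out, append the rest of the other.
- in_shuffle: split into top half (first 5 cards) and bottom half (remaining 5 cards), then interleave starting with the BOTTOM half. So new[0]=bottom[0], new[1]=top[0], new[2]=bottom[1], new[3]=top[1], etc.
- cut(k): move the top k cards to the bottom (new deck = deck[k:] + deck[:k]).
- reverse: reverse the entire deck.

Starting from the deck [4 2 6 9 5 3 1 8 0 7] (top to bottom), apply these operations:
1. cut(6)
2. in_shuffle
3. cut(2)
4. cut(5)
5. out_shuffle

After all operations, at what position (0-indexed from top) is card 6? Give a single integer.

Answer: 1

Derivation:
After op 1 (cut(6)): [1 8 0 7 4 2 6 9 5 3]
After op 2 (in_shuffle): [2 1 6 8 9 0 5 7 3 4]
After op 3 (cut(2)): [6 8 9 0 5 7 3 4 2 1]
After op 4 (cut(5)): [7 3 4 2 1 6 8 9 0 5]
After op 5 (out_shuffle): [7 6 3 8 4 9 2 0 1 5]
Card 6 is at position 1.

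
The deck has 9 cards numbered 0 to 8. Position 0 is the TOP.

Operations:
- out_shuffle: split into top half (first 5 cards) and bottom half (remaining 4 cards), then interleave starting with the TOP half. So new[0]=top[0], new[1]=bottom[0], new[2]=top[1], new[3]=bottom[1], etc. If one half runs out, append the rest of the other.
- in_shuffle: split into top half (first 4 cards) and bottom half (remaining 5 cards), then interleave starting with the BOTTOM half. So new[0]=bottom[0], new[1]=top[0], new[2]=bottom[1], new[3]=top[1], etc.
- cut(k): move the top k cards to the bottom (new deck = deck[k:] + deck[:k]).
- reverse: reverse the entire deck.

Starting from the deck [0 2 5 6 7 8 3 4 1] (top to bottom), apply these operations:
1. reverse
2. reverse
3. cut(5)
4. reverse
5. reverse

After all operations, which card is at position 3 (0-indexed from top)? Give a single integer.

After op 1 (reverse): [1 4 3 8 7 6 5 2 0]
After op 2 (reverse): [0 2 5 6 7 8 3 4 1]
After op 3 (cut(5)): [8 3 4 1 0 2 5 6 7]
After op 4 (reverse): [7 6 5 2 0 1 4 3 8]
After op 5 (reverse): [8 3 4 1 0 2 5 6 7]
Position 3: card 1.

Answer: 1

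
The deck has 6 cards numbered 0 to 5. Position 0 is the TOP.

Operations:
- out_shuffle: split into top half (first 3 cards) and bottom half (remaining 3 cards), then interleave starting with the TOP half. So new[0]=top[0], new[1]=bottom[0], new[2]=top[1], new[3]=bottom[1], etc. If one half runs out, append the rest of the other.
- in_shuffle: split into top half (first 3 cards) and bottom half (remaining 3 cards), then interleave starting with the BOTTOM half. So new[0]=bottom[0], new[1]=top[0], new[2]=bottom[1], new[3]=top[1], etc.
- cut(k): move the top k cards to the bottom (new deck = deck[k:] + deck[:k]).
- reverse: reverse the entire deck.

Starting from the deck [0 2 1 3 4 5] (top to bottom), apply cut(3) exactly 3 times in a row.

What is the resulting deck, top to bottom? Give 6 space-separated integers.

After op 1 (cut(3)): [3 4 5 0 2 1]
After op 2 (cut(3)): [0 2 1 3 4 5]
After op 3 (cut(3)): [3 4 5 0 2 1]

Answer: 3 4 5 0 2 1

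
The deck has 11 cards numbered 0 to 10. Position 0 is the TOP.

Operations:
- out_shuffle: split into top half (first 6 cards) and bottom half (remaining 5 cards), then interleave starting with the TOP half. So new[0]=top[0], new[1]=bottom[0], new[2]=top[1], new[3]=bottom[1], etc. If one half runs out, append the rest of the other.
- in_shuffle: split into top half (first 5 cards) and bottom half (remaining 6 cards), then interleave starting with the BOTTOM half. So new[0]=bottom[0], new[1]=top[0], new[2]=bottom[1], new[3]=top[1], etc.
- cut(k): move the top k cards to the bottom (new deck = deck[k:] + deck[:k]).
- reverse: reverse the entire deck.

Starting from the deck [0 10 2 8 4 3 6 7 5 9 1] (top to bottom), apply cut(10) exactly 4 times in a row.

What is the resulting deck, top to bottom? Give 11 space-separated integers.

After op 1 (cut(10)): [1 0 10 2 8 4 3 6 7 5 9]
After op 2 (cut(10)): [9 1 0 10 2 8 4 3 6 7 5]
After op 3 (cut(10)): [5 9 1 0 10 2 8 4 3 6 7]
After op 4 (cut(10)): [7 5 9 1 0 10 2 8 4 3 6]

Answer: 7 5 9 1 0 10 2 8 4 3 6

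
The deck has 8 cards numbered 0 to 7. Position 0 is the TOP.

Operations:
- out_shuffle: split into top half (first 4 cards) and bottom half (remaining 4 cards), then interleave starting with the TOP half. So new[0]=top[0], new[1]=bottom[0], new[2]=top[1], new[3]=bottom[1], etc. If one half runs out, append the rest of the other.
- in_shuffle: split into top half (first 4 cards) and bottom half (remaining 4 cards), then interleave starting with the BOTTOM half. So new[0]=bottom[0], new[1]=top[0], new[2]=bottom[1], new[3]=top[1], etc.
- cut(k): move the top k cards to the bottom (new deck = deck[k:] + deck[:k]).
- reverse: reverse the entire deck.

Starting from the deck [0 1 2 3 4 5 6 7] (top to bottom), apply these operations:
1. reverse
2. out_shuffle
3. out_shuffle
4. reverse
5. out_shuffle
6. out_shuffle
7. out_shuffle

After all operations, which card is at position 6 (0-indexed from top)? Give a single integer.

After op 1 (reverse): [7 6 5 4 3 2 1 0]
After op 2 (out_shuffle): [7 3 6 2 5 1 4 0]
After op 3 (out_shuffle): [7 5 3 1 6 4 2 0]
After op 4 (reverse): [0 2 4 6 1 3 5 7]
After op 5 (out_shuffle): [0 1 2 3 4 5 6 7]
After op 6 (out_shuffle): [0 4 1 5 2 6 3 7]
After op 7 (out_shuffle): [0 2 4 6 1 3 5 7]
Position 6: card 5.

Answer: 5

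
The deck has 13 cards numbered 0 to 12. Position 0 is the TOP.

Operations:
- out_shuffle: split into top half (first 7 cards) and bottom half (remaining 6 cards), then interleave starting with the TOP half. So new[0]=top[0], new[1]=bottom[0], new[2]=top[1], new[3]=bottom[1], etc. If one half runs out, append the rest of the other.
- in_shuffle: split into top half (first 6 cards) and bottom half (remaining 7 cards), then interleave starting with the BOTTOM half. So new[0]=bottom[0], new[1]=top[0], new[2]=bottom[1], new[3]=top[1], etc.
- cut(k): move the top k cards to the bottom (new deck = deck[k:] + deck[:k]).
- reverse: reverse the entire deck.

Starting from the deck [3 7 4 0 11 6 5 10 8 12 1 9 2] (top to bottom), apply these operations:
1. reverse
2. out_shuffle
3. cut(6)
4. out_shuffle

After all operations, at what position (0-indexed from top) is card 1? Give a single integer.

After op 1 (reverse): [2 9 1 12 8 10 5 6 11 0 4 7 3]
After op 2 (out_shuffle): [2 6 9 11 1 0 12 4 8 7 10 3 5]
After op 3 (cut(6)): [12 4 8 7 10 3 5 2 6 9 11 1 0]
After op 4 (out_shuffle): [12 2 4 6 8 9 7 11 10 1 3 0 5]
Card 1 is at position 9.

Answer: 9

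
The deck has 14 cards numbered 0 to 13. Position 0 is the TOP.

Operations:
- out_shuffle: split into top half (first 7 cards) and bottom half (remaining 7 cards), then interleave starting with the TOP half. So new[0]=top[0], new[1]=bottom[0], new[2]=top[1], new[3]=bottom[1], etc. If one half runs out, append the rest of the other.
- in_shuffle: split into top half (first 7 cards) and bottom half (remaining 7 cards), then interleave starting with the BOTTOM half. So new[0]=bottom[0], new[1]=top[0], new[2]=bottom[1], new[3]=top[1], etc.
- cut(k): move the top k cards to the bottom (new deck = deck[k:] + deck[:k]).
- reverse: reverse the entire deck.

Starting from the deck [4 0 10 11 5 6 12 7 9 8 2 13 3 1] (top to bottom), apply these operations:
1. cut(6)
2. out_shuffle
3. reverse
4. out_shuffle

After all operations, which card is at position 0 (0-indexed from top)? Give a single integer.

After op 1 (cut(6)): [12 7 9 8 2 13 3 1 4 0 10 11 5 6]
After op 2 (out_shuffle): [12 1 7 4 9 0 8 10 2 11 13 5 3 6]
After op 3 (reverse): [6 3 5 13 11 2 10 8 0 9 4 7 1 12]
After op 4 (out_shuffle): [6 8 3 0 5 9 13 4 11 7 2 1 10 12]
Position 0: card 6.

Answer: 6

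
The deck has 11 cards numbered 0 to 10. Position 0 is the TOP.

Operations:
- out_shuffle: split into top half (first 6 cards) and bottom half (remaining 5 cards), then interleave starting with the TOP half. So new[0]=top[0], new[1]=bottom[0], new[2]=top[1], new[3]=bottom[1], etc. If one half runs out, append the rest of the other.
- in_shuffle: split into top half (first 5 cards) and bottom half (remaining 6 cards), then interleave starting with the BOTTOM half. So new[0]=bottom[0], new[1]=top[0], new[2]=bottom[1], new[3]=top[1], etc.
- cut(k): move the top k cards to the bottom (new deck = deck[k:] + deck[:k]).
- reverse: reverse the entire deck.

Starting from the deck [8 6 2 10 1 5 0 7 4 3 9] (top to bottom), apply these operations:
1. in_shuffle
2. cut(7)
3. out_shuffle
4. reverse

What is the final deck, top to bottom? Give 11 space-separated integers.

Answer: 8 4 5 2 9 7 1 6 3 0 10

Derivation:
After op 1 (in_shuffle): [5 8 0 6 7 2 4 10 3 1 9]
After op 2 (cut(7)): [10 3 1 9 5 8 0 6 7 2 4]
After op 3 (out_shuffle): [10 0 3 6 1 7 9 2 5 4 8]
After op 4 (reverse): [8 4 5 2 9 7 1 6 3 0 10]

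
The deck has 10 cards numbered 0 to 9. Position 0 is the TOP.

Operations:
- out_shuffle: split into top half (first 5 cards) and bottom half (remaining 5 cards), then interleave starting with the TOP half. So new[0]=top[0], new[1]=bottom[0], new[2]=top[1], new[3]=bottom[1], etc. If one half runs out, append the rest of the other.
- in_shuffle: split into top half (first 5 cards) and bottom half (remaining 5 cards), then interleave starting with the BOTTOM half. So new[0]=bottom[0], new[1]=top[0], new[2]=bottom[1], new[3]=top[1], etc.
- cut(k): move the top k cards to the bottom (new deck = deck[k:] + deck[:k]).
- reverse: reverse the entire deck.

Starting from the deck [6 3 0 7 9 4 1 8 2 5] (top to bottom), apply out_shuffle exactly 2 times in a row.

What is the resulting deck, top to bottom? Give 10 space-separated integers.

Answer: 6 8 4 7 3 2 1 9 0 5

Derivation:
After op 1 (out_shuffle): [6 4 3 1 0 8 7 2 9 5]
After op 2 (out_shuffle): [6 8 4 7 3 2 1 9 0 5]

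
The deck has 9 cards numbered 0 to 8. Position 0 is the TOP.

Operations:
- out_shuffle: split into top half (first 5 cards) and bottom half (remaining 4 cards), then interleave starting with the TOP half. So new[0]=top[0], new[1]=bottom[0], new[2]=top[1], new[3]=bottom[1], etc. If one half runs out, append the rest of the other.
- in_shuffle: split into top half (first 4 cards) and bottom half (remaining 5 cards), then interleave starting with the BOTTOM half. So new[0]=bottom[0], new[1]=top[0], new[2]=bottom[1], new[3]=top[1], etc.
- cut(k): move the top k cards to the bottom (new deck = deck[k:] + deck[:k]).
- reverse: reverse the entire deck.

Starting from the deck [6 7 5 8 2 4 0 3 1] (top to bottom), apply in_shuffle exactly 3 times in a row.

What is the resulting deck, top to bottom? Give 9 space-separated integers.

After op 1 (in_shuffle): [2 6 4 7 0 5 3 8 1]
After op 2 (in_shuffle): [0 2 5 6 3 4 8 7 1]
After op 3 (in_shuffle): [3 0 4 2 8 5 7 6 1]

Answer: 3 0 4 2 8 5 7 6 1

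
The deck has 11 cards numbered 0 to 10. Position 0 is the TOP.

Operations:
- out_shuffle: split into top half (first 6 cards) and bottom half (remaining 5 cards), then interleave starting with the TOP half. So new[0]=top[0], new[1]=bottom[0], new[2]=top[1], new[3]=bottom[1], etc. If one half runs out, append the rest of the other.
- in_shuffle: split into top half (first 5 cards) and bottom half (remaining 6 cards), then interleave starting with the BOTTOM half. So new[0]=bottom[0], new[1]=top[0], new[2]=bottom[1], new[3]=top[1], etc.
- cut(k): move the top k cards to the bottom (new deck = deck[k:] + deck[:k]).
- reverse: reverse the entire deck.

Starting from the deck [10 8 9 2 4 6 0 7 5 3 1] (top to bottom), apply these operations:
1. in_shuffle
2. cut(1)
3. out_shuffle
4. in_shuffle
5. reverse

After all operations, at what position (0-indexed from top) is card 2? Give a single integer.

After op 1 (in_shuffle): [6 10 0 8 7 9 5 2 3 4 1]
After op 2 (cut(1)): [10 0 8 7 9 5 2 3 4 1 6]
After op 3 (out_shuffle): [10 2 0 3 8 4 7 1 9 6 5]
After op 4 (in_shuffle): [4 10 7 2 1 0 9 3 6 8 5]
After op 5 (reverse): [5 8 6 3 9 0 1 2 7 10 4]
Card 2 is at position 7.

Answer: 7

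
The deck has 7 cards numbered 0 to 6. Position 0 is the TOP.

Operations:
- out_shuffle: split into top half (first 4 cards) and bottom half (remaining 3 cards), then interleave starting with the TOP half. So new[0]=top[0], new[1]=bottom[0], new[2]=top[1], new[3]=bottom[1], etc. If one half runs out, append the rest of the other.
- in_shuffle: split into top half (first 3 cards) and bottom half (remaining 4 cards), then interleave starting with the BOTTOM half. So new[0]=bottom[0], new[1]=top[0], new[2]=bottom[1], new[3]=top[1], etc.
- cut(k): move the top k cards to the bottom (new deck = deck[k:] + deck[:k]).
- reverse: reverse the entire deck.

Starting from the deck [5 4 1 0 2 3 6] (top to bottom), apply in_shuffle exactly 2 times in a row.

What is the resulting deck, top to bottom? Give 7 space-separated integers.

After op 1 (in_shuffle): [0 5 2 4 3 1 6]
After op 2 (in_shuffle): [4 0 3 5 1 2 6]

Answer: 4 0 3 5 1 2 6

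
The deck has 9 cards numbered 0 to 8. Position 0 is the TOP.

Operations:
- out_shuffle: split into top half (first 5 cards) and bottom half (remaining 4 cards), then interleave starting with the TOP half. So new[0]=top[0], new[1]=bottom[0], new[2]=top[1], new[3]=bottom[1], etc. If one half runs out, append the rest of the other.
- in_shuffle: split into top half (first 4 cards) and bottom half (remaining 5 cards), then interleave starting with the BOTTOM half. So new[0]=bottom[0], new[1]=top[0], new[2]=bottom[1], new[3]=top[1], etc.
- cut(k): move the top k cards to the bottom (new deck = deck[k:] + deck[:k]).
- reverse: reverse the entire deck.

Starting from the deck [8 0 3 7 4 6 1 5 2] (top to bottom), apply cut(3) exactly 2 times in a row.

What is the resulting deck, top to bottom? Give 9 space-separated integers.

After op 1 (cut(3)): [7 4 6 1 5 2 8 0 3]
After op 2 (cut(3)): [1 5 2 8 0 3 7 4 6]

Answer: 1 5 2 8 0 3 7 4 6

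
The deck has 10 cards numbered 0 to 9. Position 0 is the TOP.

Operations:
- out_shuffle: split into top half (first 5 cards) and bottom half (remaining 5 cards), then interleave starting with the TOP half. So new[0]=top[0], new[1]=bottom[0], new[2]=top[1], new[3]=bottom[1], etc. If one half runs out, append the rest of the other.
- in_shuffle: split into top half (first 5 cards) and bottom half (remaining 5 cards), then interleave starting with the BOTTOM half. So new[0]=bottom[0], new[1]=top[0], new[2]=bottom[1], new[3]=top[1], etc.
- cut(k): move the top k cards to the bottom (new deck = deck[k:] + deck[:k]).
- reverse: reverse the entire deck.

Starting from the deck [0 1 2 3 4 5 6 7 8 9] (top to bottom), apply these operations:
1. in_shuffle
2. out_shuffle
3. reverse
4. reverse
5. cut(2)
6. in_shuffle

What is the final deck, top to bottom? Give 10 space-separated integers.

Answer: 9 0 7 8 4 6 5 3 2 1

Derivation:
After op 1 (in_shuffle): [5 0 6 1 7 2 8 3 9 4]
After op 2 (out_shuffle): [5 2 0 8 6 3 1 9 7 4]
After op 3 (reverse): [4 7 9 1 3 6 8 0 2 5]
After op 4 (reverse): [5 2 0 8 6 3 1 9 7 4]
After op 5 (cut(2)): [0 8 6 3 1 9 7 4 5 2]
After op 6 (in_shuffle): [9 0 7 8 4 6 5 3 2 1]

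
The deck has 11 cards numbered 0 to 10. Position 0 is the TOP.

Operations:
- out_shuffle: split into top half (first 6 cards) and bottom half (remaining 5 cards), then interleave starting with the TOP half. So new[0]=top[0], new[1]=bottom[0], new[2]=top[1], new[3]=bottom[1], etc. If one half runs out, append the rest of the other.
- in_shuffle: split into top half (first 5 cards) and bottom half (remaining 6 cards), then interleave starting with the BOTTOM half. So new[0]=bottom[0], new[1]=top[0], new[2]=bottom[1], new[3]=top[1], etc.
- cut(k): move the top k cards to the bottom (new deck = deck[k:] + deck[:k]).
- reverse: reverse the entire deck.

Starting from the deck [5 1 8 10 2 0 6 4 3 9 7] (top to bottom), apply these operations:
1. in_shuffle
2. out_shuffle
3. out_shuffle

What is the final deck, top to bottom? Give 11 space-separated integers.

Answer: 0 1 3 2 5 4 10 7 6 8 9

Derivation:
After op 1 (in_shuffle): [0 5 6 1 4 8 3 10 9 2 7]
After op 2 (out_shuffle): [0 3 5 10 6 9 1 2 4 7 8]
After op 3 (out_shuffle): [0 1 3 2 5 4 10 7 6 8 9]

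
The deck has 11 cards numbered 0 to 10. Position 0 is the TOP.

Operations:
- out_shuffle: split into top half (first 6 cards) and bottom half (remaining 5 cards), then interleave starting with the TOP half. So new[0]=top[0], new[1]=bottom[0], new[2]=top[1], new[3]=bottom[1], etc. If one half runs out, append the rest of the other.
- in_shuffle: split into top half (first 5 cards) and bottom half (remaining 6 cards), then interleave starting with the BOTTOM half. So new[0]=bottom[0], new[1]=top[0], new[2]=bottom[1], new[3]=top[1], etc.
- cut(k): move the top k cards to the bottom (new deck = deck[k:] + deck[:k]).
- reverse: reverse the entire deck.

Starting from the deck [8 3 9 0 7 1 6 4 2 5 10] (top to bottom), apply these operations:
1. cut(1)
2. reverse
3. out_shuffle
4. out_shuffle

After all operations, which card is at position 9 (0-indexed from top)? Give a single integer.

After op 1 (cut(1)): [3 9 0 7 1 6 4 2 5 10 8]
After op 2 (reverse): [8 10 5 2 4 6 1 7 0 9 3]
After op 3 (out_shuffle): [8 1 10 7 5 0 2 9 4 3 6]
After op 4 (out_shuffle): [8 2 1 9 10 4 7 3 5 6 0]
Position 9: card 6.

Answer: 6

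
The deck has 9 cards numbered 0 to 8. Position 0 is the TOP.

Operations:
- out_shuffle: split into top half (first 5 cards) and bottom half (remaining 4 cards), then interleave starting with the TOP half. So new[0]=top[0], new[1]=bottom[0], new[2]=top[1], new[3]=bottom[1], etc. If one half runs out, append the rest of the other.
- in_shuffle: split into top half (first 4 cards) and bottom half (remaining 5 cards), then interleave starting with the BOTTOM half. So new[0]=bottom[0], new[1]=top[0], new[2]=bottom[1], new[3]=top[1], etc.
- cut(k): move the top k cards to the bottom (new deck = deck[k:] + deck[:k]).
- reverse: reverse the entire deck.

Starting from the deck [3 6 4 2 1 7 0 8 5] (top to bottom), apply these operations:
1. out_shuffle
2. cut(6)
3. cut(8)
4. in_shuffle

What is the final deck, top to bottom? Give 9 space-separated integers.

After op 1 (out_shuffle): [3 7 6 0 4 8 2 5 1]
After op 2 (cut(6)): [2 5 1 3 7 6 0 4 8]
After op 3 (cut(8)): [8 2 5 1 3 7 6 0 4]
After op 4 (in_shuffle): [3 8 7 2 6 5 0 1 4]

Answer: 3 8 7 2 6 5 0 1 4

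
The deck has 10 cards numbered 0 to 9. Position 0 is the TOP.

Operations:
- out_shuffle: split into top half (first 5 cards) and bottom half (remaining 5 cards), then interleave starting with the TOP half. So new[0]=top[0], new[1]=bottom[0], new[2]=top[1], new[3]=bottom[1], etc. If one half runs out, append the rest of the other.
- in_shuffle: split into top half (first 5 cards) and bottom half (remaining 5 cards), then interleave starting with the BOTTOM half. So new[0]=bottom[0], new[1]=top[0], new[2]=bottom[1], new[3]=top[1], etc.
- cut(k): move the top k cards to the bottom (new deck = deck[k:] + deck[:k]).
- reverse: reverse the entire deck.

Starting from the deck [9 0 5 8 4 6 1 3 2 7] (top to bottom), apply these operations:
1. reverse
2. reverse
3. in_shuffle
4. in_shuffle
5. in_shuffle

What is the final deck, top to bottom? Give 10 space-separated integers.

Answer: 1 5 7 6 0 2 4 9 3 8

Derivation:
After op 1 (reverse): [7 2 3 1 6 4 8 5 0 9]
After op 2 (reverse): [9 0 5 8 4 6 1 3 2 7]
After op 3 (in_shuffle): [6 9 1 0 3 5 2 8 7 4]
After op 4 (in_shuffle): [5 6 2 9 8 1 7 0 4 3]
After op 5 (in_shuffle): [1 5 7 6 0 2 4 9 3 8]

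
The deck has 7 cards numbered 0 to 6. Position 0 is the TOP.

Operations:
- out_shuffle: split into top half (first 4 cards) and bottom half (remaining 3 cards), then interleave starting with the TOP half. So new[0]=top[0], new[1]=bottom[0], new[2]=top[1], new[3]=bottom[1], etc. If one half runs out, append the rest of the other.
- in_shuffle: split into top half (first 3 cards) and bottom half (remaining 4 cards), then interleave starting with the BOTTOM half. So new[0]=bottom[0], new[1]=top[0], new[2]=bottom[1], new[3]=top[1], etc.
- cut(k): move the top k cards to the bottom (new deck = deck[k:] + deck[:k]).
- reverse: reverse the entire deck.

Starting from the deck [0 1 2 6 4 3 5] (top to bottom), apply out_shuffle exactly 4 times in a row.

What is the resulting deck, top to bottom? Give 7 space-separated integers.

After op 1 (out_shuffle): [0 4 1 3 2 5 6]
After op 2 (out_shuffle): [0 2 4 5 1 6 3]
After op 3 (out_shuffle): [0 1 2 6 4 3 5]
After op 4 (out_shuffle): [0 4 1 3 2 5 6]

Answer: 0 4 1 3 2 5 6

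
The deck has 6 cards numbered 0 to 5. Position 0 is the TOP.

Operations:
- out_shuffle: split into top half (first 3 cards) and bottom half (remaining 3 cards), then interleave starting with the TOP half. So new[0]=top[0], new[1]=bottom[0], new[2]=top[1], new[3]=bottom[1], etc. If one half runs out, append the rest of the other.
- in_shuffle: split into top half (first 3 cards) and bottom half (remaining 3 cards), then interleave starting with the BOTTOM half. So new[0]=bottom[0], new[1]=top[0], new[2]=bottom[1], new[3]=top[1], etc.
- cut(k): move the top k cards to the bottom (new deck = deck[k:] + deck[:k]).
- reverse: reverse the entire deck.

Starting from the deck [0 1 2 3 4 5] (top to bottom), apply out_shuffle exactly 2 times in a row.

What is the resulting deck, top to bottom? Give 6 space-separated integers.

After op 1 (out_shuffle): [0 3 1 4 2 5]
After op 2 (out_shuffle): [0 4 3 2 1 5]

Answer: 0 4 3 2 1 5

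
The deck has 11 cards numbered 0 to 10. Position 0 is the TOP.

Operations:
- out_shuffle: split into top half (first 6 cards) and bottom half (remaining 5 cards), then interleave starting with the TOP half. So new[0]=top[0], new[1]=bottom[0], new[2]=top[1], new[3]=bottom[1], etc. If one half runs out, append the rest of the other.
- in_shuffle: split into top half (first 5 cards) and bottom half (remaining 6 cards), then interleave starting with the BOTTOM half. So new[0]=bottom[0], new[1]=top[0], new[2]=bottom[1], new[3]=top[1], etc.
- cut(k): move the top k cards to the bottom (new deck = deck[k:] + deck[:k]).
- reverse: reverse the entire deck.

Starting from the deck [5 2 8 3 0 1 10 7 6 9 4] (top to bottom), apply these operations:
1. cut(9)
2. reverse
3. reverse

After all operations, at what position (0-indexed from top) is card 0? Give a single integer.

Answer: 6

Derivation:
After op 1 (cut(9)): [9 4 5 2 8 3 0 1 10 7 6]
After op 2 (reverse): [6 7 10 1 0 3 8 2 5 4 9]
After op 3 (reverse): [9 4 5 2 8 3 0 1 10 7 6]
Card 0 is at position 6.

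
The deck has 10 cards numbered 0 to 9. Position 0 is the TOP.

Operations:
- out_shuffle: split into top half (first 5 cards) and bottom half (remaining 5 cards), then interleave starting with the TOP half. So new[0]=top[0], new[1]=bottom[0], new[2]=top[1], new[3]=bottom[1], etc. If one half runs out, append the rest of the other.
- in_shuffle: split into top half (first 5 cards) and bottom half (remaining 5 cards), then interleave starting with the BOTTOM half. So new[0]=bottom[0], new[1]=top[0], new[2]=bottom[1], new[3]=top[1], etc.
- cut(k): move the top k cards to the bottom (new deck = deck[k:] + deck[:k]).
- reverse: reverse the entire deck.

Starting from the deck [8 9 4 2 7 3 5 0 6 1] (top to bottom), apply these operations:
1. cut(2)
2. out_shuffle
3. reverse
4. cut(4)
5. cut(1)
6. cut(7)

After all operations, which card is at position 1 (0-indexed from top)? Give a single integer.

Answer: 3

Derivation:
After op 1 (cut(2)): [4 2 7 3 5 0 6 1 8 9]
After op 2 (out_shuffle): [4 0 2 6 7 1 3 8 5 9]
After op 3 (reverse): [9 5 8 3 1 7 6 2 0 4]
After op 4 (cut(4)): [1 7 6 2 0 4 9 5 8 3]
After op 5 (cut(1)): [7 6 2 0 4 9 5 8 3 1]
After op 6 (cut(7)): [8 3 1 7 6 2 0 4 9 5]
Position 1: card 3.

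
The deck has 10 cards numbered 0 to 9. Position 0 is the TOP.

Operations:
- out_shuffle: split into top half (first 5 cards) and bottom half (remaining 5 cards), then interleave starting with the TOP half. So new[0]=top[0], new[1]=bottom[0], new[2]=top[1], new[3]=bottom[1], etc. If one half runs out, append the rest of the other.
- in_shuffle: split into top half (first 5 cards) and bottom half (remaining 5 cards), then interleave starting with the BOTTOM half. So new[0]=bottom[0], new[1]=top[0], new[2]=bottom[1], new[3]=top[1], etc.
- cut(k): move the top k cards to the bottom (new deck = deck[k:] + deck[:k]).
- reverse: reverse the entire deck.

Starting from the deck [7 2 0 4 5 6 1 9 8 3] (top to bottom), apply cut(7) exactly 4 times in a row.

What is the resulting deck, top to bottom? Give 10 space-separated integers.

Answer: 8 3 7 2 0 4 5 6 1 9

Derivation:
After op 1 (cut(7)): [9 8 3 7 2 0 4 5 6 1]
After op 2 (cut(7)): [5 6 1 9 8 3 7 2 0 4]
After op 3 (cut(7)): [2 0 4 5 6 1 9 8 3 7]
After op 4 (cut(7)): [8 3 7 2 0 4 5 6 1 9]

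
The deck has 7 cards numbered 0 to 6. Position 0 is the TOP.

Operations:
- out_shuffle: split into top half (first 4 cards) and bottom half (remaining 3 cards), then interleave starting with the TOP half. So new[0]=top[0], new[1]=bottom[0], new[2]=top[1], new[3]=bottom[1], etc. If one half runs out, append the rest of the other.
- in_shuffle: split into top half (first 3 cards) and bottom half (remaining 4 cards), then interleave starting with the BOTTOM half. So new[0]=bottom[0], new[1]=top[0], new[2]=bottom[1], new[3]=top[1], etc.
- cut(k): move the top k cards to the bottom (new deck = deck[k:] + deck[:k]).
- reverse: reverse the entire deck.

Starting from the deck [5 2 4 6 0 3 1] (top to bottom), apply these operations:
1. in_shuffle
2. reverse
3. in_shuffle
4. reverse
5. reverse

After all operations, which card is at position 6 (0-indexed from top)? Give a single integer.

Answer: 6

Derivation:
After op 1 (in_shuffle): [6 5 0 2 3 4 1]
After op 2 (reverse): [1 4 3 2 0 5 6]
After op 3 (in_shuffle): [2 1 0 4 5 3 6]
After op 4 (reverse): [6 3 5 4 0 1 2]
After op 5 (reverse): [2 1 0 4 5 3 6]
Position 6: card 6.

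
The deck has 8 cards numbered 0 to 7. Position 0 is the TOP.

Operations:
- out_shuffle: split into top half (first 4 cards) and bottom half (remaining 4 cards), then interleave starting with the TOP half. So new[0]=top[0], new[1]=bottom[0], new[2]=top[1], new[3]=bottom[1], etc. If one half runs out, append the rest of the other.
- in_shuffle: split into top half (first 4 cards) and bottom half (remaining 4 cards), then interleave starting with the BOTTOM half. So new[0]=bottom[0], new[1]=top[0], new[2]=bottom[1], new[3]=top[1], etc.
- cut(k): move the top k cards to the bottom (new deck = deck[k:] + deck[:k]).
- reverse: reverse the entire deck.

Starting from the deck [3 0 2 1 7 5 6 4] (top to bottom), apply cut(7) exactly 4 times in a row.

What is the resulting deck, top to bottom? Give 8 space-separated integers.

After op 1 (cut(7)): [4 3 0 2 1 7 5 6]
After op 2 (cut(7)): [6 4 3 0 2 1 7 5]
After op 3 (cut(7)): [5 6 4 3 0 2 1 7]
After op 4 (cut(7)): [7 5 6 4 3 0 2 1]

Answer: 7 5 6 4 3 0 2 1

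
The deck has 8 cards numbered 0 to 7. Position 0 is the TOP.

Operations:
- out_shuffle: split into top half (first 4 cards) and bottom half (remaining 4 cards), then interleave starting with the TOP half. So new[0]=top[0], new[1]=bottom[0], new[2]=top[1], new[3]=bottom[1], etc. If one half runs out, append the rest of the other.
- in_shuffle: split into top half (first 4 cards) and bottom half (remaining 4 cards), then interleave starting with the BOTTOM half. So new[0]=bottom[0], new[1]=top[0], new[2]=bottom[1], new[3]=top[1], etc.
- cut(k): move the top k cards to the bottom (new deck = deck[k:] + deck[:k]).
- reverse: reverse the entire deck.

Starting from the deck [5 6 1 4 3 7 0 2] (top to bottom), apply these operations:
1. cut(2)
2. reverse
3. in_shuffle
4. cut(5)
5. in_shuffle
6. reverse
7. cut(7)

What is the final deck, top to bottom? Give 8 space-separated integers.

Answer: 6 7 4 0 5 1 3 2

Derivation:
After op 1 (cut(2)): [1 4 3 7 0 2 5 6]
After op 2 (reverse): [6 5 2 0 7 3 4 1]
After op 3 (in_shuffle): [7 6 3 5 4 2 1 0]
After op 4 (cut(5)): [2 1 0 7 6 3 5 4]
After op 5 (in_shuffle): [6 2 3 1 5 0 4 7]
After op 6 (reverse): [7 4 0 5 1 3 2 6]
After op 7 (cut(7)): [6 7 4 0 5 1 3 2]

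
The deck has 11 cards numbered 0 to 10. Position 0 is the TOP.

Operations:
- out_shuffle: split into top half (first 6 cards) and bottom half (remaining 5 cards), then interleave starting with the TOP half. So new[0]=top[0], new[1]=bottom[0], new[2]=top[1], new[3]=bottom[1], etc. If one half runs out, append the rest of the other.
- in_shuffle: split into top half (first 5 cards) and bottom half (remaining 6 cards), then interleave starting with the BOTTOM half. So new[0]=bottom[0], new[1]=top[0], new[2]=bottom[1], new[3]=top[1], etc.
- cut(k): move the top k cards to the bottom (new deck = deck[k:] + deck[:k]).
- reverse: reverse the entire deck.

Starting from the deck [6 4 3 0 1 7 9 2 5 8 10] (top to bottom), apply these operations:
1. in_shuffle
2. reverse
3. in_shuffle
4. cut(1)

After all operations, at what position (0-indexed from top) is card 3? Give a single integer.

Answer: 10

Derivation:
After op 1 (in_shuffle): [7 6 9 4 2 3 5 0 8 1 10]
After op 2 (reverse): [10 1 8 0 5 3 2 4 9 6 7]
After op 3 (in_shuffle): [3 10 2 1 4 8 9 0 6 5 7]
After op 4 (cut(1)): [10 2 1 4 8 9 0 6 5 7 3]
Card 3 is at position 10.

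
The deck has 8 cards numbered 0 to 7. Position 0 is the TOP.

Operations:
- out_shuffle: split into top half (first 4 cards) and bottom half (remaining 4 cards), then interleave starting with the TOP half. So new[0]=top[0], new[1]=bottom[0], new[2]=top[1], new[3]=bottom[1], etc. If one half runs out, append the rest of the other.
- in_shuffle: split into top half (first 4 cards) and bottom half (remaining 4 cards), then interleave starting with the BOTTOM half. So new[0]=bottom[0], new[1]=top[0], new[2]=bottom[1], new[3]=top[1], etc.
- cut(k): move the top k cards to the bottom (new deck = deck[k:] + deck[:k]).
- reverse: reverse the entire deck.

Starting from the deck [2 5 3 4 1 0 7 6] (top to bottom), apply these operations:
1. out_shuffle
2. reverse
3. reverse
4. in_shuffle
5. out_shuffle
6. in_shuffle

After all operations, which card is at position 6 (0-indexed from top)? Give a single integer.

After op 1 (out_shuffle): [2 1 5 0 3 7 4 6]
After op 2 (reverse): [6 4 7 3 0 5 1 2]
After op 3 (reverse): [2 1 5 0 3 7 4 6]
After op 4 (in_shuffle): [3 2 7 1 4 5 6 0]
After op 5 (out_shuffle): [3 4 2 5 7 6 1 0]
After op 6 (in_shuffle): [7 3 6 4 1 2 0 5]
Position 6: card 0.

Answer: 0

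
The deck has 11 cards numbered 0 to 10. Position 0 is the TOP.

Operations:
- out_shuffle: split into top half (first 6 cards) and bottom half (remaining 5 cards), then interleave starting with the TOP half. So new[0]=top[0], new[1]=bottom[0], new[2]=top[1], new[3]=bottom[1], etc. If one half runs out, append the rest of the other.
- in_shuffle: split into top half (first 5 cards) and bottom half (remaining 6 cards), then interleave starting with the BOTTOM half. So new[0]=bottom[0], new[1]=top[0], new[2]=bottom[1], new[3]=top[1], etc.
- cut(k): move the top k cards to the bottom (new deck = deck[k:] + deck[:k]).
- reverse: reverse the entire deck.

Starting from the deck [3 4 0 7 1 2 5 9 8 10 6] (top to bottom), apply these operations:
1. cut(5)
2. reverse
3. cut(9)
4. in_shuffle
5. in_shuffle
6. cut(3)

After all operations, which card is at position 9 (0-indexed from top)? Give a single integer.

Answer: 4

Derivation:
After op 1 (cut(5)): [2 5 9 8 10 6 3 4 0 7 1]
After op 2 (reverse): [1 7 0 4 3 6 10 8 9 5 2]
After op 3 (cut(9)): [5 2 1 7 0 4 3 6 10 8 9]
After op 4 (in_shuffle): [4 5 3 2 6 1 10 7 8 0 9]
After op 5 (in_shuffle): [1 4 10 5 7 3 8 2 0 6 9]
After op 6 (cut(3)): [5 7 3 8 2 0 6 9 1 4 10]
Position 9: card 4.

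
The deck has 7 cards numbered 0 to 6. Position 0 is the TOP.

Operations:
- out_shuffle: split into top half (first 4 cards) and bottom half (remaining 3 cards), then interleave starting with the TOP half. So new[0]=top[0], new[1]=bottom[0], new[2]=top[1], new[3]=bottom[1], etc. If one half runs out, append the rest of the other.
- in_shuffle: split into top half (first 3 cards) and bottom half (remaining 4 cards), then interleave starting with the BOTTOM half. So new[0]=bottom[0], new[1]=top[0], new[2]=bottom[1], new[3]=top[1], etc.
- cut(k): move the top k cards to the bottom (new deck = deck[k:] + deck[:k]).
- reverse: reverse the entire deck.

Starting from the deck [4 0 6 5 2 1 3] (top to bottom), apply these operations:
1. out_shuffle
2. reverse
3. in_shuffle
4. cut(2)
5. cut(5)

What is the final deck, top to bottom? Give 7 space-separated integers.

Answer: 1 5 0 3 2 6 4

Derivation:
After op 1 (out_shuffle): [4 2 0 1 6 3 5]
After op 2 (reverse): [5 3 6 1 0 2 4]
After op 3 (in_shuffle): [1 5 0 3 2 6 4]
After op 4 (cut(2)): [0 3 2 6 4 1 5]
After op 5 (cut(5)): [1 5 0 3 2 6 4]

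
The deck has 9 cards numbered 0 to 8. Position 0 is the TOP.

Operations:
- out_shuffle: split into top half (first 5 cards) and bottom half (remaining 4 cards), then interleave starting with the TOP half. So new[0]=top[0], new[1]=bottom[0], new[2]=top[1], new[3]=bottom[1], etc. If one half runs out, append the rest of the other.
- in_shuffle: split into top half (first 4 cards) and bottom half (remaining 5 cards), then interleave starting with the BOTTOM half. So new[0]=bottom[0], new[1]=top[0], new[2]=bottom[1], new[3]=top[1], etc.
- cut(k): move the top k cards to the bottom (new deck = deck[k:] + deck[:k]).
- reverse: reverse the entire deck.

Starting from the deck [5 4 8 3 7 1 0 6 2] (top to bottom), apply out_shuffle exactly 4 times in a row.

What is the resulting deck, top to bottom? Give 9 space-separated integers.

Answer: 5 7 2 3 6 8 0 4 1

Derivation:
After op 1 (out_shuffle): [5 1 4 0 8 6 3 2 7]
After op 2 (out_shuffle): [5 6 1 3 4 2 0 7 8]
After op 3 (out_shuffle): [5 2 6 0 1 7 3 8 4]
After op 4 (out_shuffle): [5 7 2 3 6 8 0 4 1]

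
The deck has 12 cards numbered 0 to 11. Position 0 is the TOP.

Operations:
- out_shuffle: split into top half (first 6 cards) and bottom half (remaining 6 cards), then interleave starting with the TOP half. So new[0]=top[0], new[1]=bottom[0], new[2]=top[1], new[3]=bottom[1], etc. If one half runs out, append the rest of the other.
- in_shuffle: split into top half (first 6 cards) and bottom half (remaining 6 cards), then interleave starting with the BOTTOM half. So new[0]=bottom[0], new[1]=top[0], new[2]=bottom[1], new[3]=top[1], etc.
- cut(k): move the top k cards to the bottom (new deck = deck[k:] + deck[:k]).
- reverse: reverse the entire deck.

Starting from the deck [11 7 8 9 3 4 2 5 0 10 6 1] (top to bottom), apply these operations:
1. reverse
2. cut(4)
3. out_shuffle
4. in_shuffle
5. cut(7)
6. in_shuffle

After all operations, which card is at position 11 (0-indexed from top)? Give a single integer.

After op 1 (reverse): [1 6 10 0 5 2 4 3 9 8 7 11]
After op 2 (cut(4)): [5 2 4 3 9 8 7 11 1 6 10 0]
After op 3 (out_shuffle): [5 7 2 11 4 1 3 6 9 10 8 0]
After op 4 (in_shuffle): [3 5 6 7 9 2 10 11 8 4 0 1]
After op 5 (cut(7)): [11 8 4 0 1 3 5 6 7 9 2 10]
After op 6 (in_shuffle): [5 11 6 8 7 4 9 0 2 1 10 3]
Position 11: card 3.

Answer: 3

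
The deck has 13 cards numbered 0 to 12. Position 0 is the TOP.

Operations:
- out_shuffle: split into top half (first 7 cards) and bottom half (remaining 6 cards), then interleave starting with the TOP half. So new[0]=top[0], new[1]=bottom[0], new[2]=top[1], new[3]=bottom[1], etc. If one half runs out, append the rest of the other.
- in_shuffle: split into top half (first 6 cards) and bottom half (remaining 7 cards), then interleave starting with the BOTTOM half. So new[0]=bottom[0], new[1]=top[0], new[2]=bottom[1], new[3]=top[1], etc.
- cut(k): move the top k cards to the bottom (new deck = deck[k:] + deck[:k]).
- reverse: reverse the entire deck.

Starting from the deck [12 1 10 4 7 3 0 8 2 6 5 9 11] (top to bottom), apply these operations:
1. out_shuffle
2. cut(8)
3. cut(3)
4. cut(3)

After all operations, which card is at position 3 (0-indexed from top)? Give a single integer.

Answer: 10

Derivation:
After op 1 (out_shuffle): [12 8 1 2 10 6 4 5 7 9 3 11 0]
After op 2 (cut(8)): [7 9 3 11 0 12 8 1 2 10 6 4 5]
After op 3 (cut(3)): [11 0 12 8 1 2 10 6 4 5 7 9 3]
After op 4 (cut(3)): [8 1 2 10 6 4 5 7 9 3 11 0 12]
Position 3: card 10.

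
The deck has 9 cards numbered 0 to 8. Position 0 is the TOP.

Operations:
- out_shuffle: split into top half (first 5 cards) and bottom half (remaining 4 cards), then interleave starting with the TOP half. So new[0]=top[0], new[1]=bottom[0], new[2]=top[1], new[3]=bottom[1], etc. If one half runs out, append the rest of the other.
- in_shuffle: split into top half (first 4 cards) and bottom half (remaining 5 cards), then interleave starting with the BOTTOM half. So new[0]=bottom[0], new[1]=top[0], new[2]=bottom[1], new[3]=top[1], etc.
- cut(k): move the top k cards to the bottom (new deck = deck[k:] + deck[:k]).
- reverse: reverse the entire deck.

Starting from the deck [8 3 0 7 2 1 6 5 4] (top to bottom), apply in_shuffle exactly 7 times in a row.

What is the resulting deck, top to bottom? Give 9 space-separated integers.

After op 1 (in_shuffle): [2 8 1 3 6 0 5 7 4]
After op 2 (in_shuffle): [6 2 0 8 5 1 7 3 4]
After op 3 (in_shuffle): [5 6 1 2 7 0 3 8 4]
After op 4 (in_shuffle): [7 5 0 6 3 1 8 2 4]
After op 5 (in_shuffle): [3 7 1 5 8 0 2 6 4]
After op 6 (in_shuffle): [8 3 0 7 2 1 6 5 4]
After op 7 (in_shuffle): [2 8 1 3 6 0 5 7 4]

Answer: 2 8 1 3 6 0 5 7 4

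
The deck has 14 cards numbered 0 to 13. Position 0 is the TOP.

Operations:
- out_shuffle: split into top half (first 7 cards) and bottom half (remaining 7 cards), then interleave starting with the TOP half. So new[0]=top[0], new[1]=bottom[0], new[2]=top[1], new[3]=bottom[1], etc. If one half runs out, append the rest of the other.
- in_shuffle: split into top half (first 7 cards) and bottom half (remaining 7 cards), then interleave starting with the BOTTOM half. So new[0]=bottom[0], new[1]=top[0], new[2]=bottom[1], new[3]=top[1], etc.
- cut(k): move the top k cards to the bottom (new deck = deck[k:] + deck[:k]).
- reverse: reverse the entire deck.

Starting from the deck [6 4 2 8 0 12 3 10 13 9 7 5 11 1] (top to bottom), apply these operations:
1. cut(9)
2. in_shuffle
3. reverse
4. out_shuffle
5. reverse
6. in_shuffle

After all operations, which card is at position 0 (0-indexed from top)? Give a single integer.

Answer: 10

Derivation:
After op 1 (cut(9)): [9 7 5 11 1 6 4 2 8 0 12 3 10 13]
After op 2 (in_shuffle): [2 9 8 7 0 5 12 11 3 1 10 6 13 4]
After op 3 (reverse): [4 13 6 10 1 3 11 12 5 0 7 8 9 2]
After op 4 (out_shuffle): [4 12 13 5 6 0 10 7 1 8 3 9 11 2]
After op 5 (reverse): [2 11 9 3 8 1 7 10 0 6 5 13 12 4]
After op 6 (in_shuffle): [10 2 0 11 6 9 5 3 13 8 12 1 4 7]
Position 0: card 10.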